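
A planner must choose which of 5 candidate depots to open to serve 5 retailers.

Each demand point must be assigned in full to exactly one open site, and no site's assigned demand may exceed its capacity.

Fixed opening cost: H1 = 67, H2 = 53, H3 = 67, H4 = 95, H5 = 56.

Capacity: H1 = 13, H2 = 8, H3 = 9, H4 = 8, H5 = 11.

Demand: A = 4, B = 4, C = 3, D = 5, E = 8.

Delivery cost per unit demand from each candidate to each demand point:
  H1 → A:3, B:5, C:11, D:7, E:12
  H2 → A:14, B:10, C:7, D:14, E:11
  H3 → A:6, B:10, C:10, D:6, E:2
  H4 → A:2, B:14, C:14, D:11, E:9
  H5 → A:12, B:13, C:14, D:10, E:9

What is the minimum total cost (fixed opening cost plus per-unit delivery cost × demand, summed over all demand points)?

Open {H1, H2, H3}; cheapest assignment that respects the capacities:
  H1 (cap 13, load 13): A, B, D — cost 4×3 + 4×5 + 5×7 = 67
  H2 (cap 8, load 3): C — cost 3×7 = 21
  H3 (cap 9, load 8): E — cost 8×2 = 16
  Shipping 104, fixed 187 → total 291.
  Any other capacity-feasible assignment to {H1, H2, H3} ships for at least 104.
Compare {H1, H5}: its best feasible assignment gives total 304.
Compare {H1, H3, H5}: its best feasible assignment gives total 315.
Every other set of open sites that can feasibly serve all demand totals ≥ 304 even under its best assignment. Minimum: 291.

291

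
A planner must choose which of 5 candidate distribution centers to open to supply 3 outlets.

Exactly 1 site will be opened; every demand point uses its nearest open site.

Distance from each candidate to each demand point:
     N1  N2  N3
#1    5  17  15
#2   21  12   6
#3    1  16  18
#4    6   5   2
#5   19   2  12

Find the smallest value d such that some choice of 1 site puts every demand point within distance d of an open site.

6

Open {#4}.
  Farthest demand point is N1 at distance 6 (to #4); all others are ≤ 6.
With {#1} the worst case is 17.
With {#3} the worst case is 18.
No size-1 selection achieves below 6.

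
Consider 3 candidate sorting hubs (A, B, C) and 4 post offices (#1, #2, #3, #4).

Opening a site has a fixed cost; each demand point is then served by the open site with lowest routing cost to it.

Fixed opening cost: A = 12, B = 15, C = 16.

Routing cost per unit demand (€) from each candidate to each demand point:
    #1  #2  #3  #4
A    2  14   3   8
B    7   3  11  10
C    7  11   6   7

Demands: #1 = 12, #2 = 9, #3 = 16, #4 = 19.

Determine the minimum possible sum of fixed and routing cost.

Open {A, B, C}: assign each demand point to its cheapest open site.
  #1→A 12×2=24, #2→B 9×3=27, #3→A 16×3=48, #4→C 19×7=133
  routing cost 232, fixed 43 → total 275.
Compare {A, B}: routing cost 251 + fixed 27 = 278.
Compare {A, C}: routing cost 304 + fixed 28 = 332.
Compare {A}: routing cost 350 + fixed 12 = 362.
All other subsets cost ≥ 278. Minimum total cost: 275.

275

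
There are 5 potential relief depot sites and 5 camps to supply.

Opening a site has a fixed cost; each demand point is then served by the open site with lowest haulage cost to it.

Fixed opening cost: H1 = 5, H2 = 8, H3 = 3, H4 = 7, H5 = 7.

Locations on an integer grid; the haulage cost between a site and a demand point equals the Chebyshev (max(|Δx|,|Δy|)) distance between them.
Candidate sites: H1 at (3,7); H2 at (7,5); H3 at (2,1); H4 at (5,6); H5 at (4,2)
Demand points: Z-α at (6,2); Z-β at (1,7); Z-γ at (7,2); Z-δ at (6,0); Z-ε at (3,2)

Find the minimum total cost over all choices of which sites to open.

20

Open {H5}: assign each demand point to its cheapest open site.
  Z-α→H5 2, Z-β→H5 5, Z-γ→H5 3, Z-δ→H5 2, Z-ε→H5 1
  haulage cost 13, fixed 7 → total 20.
Compare {H1, H5}: haulage cost 10 + fixed 12 = 22.
Compare {H3}: haulage cost 20 + fixed 3 = 23.
Compare {H3, H5}: haulage cost 13 + fixed 10 = 23.
All other subsets cost ≥ 22. Minimum total cost: 20.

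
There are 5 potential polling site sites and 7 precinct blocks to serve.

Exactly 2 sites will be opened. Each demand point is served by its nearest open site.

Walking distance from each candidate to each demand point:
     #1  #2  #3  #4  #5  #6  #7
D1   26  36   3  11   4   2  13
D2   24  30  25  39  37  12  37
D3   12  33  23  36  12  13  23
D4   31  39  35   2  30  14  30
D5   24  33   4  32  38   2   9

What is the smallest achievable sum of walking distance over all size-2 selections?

78

Open {D1, D3}.
  #1→D3 12, #2→D3 33, #3→D1 3, #4→D1 11, #5→D1 4, #6→D1 2, #7→D1 13  ⇒ total 78.
Compare {D1, D4}: total 86.
Compare {D1, D5}: total 86.
No size-2 selection does better; minimum is 78.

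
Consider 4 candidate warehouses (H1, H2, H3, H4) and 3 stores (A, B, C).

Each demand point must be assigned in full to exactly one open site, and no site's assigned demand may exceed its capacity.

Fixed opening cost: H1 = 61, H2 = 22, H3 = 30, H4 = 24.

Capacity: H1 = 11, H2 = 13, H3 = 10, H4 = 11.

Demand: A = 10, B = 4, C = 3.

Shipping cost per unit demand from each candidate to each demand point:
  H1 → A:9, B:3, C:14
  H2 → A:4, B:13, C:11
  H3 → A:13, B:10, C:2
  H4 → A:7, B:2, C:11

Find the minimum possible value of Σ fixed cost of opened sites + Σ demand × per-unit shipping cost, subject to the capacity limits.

127

Open {H2, H4}; cheapest assignment that respects the capacities:
  H2 (cap 13, load 13): A, C — cost 10×4 + 3×11 = 73
  H4 (cap 11, load 4): B — cost 4×2 = 8
  Shipping 81, fixed 46 → total 127.
  Any other capacity-feasible assignment to {H2, H4} ships for at least 81.
Compare {H2, H3, H4}: its best feasible assignment gives total 130.
Compare {H2, H3}: its best feasible assignment gives total 138.
Every other set of open sites that can feasibly serve all demand totals ≥ 130 even under its best assignment. Minimum: 127.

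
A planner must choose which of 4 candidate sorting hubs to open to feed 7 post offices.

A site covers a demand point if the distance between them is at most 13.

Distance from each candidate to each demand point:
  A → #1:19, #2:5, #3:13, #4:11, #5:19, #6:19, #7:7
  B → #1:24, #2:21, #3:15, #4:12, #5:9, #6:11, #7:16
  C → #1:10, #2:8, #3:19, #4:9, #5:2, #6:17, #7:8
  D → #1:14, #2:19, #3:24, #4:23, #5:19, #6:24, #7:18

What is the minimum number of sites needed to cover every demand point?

3

Coverage sets (demand points within 13 of each site):
  A: {#2, #3, #4, #7}
  B: {#4, #5, #6}
  C: {#1, #2, #4, #5, #7}
  D: {}
No 2 sites suffice: every size-2 union leaves at least one demand point uncovered.
But {A, B, C} covers everything, so the minimum is 3.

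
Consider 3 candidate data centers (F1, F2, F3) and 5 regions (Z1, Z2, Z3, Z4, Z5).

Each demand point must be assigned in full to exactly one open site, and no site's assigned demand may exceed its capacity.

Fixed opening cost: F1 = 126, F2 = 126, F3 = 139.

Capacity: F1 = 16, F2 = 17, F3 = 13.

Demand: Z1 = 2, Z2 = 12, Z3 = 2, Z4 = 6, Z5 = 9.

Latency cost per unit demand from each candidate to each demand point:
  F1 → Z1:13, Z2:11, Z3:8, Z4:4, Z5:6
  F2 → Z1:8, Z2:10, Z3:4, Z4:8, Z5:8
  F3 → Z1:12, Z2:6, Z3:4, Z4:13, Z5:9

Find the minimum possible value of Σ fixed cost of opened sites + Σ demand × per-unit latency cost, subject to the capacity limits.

474

Open {F1, F2}; cheapest assignment that respects the capacities:
  F1 (cap 16, load 15): Z4, Z5 — cost 6×4 + 9×6 = 78
  F2 (cap 17, load 16): Z1, Z2, Z3 — cost 2×8 + 12×10 + 2×4 = 144
  Shipping 222, fixed 252 → total 474.
  Any other capacity-feasible assignment to {F1, F2} ships for at least 222.
Compare {F1, F2, F3}: its best feasible assignment gives total 565.
Every other set of open sites that can feasibly serve all demand totals ≥ 565 even under its best assignment. Minimum: 474.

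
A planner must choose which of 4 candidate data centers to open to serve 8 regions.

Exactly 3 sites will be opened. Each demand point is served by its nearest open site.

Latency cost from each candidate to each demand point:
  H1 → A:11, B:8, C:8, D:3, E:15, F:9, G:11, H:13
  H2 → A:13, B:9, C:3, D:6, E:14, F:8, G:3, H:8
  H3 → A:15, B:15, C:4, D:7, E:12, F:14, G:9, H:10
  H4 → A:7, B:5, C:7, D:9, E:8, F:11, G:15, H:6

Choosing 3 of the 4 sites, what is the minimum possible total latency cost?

43

Open {H1, H2, H4}.
  A→H4 7, B→H4 5, C→H2 3, D→H1 3, E→H4 8, F→H2 8, G→H2 3, H→H4 6  ⇒ total 43.
Compare {H2, H3, H4}: total 46.
Compare {H1, H3, H4}: total 51.
No size-3 selection does better; minimum is 43.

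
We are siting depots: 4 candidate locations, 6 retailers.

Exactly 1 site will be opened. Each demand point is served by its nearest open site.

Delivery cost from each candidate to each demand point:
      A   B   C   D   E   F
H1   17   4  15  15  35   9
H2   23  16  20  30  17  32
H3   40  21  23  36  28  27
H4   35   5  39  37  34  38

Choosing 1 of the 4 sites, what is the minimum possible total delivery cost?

Open {H1}.
  A→H1 17, B→H1 4, C→H1 15, D→H1 15, E→H1 35, F→H1 9  ⇒ total 95.
Compare {H2}: total 138.
Compare {H3}: total 175.
No size-1 selection does better; minimum is 95.

95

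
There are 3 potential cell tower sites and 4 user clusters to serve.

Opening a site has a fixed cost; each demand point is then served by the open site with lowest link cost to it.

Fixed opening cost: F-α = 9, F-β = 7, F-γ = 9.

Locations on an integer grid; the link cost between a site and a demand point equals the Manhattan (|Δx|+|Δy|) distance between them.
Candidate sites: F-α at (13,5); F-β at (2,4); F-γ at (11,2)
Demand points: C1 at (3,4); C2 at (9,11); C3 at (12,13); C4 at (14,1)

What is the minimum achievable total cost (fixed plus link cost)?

41

Open {F-α, F-β}: assign each demand point to its cheapest open site.
  C1→F-β 1, C2→F-α 10, C3→F-α 9, C4→F-α 5
  link cost 25, fixed 16 → total 41.
Compare {F-α}: link cost 35 + fixed 9 = 44.
Compare {F-β, F-γ}: link cost 28 + fixed 16 = 44.
Compare {F-γ}: link cost 37 + fixed 9 = 46.
All other subsets cost ≥ 44. Minimum total cost: 41.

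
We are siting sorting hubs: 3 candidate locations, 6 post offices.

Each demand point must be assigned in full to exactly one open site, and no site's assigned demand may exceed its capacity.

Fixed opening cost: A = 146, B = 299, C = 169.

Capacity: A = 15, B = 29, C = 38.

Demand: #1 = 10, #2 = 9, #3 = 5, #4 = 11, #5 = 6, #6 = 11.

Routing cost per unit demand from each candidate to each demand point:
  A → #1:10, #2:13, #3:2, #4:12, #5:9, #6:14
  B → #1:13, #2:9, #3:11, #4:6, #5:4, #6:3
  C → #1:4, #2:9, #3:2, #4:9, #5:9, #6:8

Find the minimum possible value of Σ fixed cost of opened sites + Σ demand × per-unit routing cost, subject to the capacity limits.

Open {B, C}; cheapest assignment that respects the capacities:
  B (cap 29, load 28): #4, #5, #6 — cost 11×6 + 6×4 + 11×3 = 123
  C (cap 38, load 24): #1, #2, #3 — cost 10×4 + 9×9 + 5×2 = 131
  Shipping 254, fixed 468 → total 722.
  Any other capacity-feasible assignment to {B, C} ships for at least 254.
Compare {A, C}: its best feasible assignment gives total 723.
Compare {A, B, C}: its best feasible assignment gives total 868.
Every other set of open sites that can feasibly serve all demand totals ≥ 723 even under its best assignment. Minimum: 722.

722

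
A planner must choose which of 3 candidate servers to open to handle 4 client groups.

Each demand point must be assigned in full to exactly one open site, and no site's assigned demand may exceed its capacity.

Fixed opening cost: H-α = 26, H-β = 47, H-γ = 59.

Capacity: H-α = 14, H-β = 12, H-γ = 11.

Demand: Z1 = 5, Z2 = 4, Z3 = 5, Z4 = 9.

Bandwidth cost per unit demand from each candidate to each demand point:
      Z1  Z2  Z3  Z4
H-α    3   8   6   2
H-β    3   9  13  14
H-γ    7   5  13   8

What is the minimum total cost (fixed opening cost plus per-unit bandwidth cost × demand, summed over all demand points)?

Open {H-α, H-β}; cheapest assignment that respects the capacities:
  H-α (cap 14, load 14): Z3, Z4 — cost 5×6 + 9×2 = 48
  H-β (cap 12, load 9): Z1, Z2 — cost 5×3 + 4×9 = 51
  Shipping 99, fixed 73 → total 172.
  Any other capacity-feasible assignment to {H-α, H-β} ships for at least 99.
Compare {H-α, H-γ}: its best feasible assignment gives total 188.
Compare {H-α, H-β, H-γ}: its best feasible assignment gives total 215.
Every other set of open sites that can feasibly serve all demand totals ≥ 188 even under its best assignment. Minimum: 172.

172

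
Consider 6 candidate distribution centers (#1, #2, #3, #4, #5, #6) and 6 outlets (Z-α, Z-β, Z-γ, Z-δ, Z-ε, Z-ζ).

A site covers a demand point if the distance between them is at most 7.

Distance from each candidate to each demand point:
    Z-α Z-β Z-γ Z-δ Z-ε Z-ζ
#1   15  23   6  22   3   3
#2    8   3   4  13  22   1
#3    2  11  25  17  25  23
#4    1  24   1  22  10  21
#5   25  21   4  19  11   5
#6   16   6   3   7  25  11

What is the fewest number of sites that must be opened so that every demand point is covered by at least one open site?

3

Coverage sets (demand points within 7 of each site):
  #1: {Z-γ, Z-ε, Z-ζ}
  #2: {Z-β, Z-γ, Z-ζ}
  #3: {Z-α}
  #4: {Z-α, Z-γ}
  #5: {Z-γ, Z-ζ}
  #6: {Z-β, Z-γ, Z-δ}
No 2 sites suffice: every size-2 union leaves at least one demand point uncovered.
But {#1, #3, #6} covers everything, so the minimum is 3.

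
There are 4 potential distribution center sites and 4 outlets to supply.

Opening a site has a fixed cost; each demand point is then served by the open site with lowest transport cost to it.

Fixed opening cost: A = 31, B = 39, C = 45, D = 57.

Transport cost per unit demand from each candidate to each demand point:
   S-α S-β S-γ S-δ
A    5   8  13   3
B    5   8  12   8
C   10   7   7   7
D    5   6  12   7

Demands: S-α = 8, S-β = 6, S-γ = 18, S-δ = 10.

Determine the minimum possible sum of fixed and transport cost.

314

Open {A, C}: assign each demand point to its cheapest open site.
  S-α→A 8×5=40, S-β→C 6×7=42, S-γ→C 18×7=126, S-δ→A 10×3=30
  transport cost 238, fixed 76 → total 314.
Compare {A, B, C}: transport cost 238 + fixed 115 = 353.
Compare {B, C}: transport cost 278 + fixed 84 = 362.
Compare {C}: transport cost 318 + fixed 45 = 363.
All other subsets cost ≥ 353. Minimum total cost: 314.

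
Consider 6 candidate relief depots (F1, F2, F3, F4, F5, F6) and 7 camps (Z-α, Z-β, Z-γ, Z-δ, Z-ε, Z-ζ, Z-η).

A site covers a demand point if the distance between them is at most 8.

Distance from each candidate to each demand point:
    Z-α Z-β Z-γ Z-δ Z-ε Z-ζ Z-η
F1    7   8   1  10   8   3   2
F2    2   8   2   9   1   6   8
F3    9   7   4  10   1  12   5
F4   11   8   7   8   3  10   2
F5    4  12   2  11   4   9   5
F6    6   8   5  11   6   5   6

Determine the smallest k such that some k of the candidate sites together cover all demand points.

2

Coverage sets (demand points within 8 of each site):
  F1: {Z-α, Z-β, Z-γ, Z-ε, Z-ζ, Z-η}
  F2: {Z-α, Z-β, Z-γ, Z-ε, Z-ζ, Z-η}
  F3: {Z-β, Z-γ, Z-ε, Z-η}
  F4: {Z-β, Z-γ, Z-δ, Z-ε, Z-η}
  F5: {Z-α, Z-γ, Z-ε, Z-η}
  F6: {Z-α, Z-β, Z-γ, Z-ε, Z-ζ, Z-η}
No single site covers all 7 demand points.
But {F1, F4} covers everything, so the minimum is 2.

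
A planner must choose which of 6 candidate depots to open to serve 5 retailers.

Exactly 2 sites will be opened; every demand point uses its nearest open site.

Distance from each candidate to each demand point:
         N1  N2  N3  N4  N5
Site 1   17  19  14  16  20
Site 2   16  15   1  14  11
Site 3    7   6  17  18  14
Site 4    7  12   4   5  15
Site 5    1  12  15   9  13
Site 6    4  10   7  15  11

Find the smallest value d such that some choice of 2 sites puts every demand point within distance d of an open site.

11

Open {Site 4, Site 6}.
  Farthest demand point is N5 at distance 11 (to Site 6); all others are ≤ 11.
With {Site 5, Site 6} the worst case is 11.
With {Site 2, Site 4} the worst case is 12.
No size-2 selection achieves below 11.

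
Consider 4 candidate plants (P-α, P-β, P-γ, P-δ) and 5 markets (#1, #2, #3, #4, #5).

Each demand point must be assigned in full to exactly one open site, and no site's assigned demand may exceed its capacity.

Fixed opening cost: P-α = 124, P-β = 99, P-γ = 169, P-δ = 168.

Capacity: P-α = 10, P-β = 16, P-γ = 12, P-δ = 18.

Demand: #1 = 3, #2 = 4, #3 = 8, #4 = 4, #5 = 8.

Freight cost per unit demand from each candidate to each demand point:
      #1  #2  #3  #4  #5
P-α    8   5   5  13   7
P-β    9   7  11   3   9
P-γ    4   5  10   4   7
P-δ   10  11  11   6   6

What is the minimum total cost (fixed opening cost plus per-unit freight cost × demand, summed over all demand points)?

464

Open {P-β, P-γ}; cheapest assignment that respects the capacities:
  P-β (cap 16, load 16): #2, #3, #4 — cost 4×7 + 8×11 + 4×3 = 128
  P-γ (cap 12, load 11): #1, #5 — cost 3×4 + 8×7 = 68
  Shipping 196, fixed 268 → total 464.
  Any other capacity-feasible assignment to {P-β, P-γ} ships for at least 196.
Compare {P-β, P-δ}: its best feasible assignment gives total 470.
Compare {P-γ, P-δ}: its best feasible assignment gives total 521.
Every other set of open sites that can feasibly serve all demand totals ≥ 470 even under its best assignment. Minimum: 464.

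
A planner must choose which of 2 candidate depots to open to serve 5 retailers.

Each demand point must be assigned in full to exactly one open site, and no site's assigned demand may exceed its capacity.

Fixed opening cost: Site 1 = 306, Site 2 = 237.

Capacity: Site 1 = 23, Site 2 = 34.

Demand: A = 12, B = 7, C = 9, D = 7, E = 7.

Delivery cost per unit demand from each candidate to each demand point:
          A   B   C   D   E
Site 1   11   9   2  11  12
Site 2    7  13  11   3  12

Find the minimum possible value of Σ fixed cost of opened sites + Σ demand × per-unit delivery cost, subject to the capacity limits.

Open {Site 1, Site 2}; cheapest assignment that respects the capacities:
  Site 1 (cap 23, load 23): B, C, E — cost 7×9 + 9×2 + 7×12 = 165
  Site 2 (cap 34, load 19): A, D — cost 12×7 + 7×3 = 105
  Shipping 270, fixed 543 → total 813.
  Any other capacity-feasible assignment to {Site 1, Site 2} ships for at least 270.
Total demand is 42 and no other set of sites has combined capacity ≥ 42, so {Site 1, Site 2} is the only feasible choice of open sites. Minimum: 813.

813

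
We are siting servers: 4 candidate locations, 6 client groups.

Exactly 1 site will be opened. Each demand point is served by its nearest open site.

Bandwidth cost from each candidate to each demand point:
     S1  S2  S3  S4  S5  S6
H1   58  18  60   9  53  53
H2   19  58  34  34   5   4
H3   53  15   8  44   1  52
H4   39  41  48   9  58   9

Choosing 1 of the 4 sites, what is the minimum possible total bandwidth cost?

Open {H2}.
  S1→H2 19, S2→H2 58, S3→H2 34, S4→H2 34, S5→H2 5, S6→H2 4  ⇒ total 154.
Compare {H3}: total 173.
Compare {H4}: total 204.
No size-1 selection does better; minimum is 154.

154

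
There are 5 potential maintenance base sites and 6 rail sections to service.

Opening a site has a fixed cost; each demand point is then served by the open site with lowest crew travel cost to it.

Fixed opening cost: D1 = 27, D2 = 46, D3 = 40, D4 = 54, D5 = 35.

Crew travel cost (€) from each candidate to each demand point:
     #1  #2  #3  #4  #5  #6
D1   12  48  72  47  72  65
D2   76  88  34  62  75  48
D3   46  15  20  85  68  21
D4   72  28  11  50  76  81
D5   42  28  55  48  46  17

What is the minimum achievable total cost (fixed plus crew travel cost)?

250

Open {D1, D3}: assign each demand point to its cheapest open site.
  #1→D1 12, #2→D3 15, #3→D3 20, #4→D1 47, #5→D3 68, #6→D3 21
  crew travel cost 183, fixed 67 → total 250.
Compare {D1, D3, D5}: crew travel cost 157 + fixed 102 = 259.
Compare {D3, D5}: crew travel cost 188 + fixed 75 = 263.
Compare {D1, D5}: crew travel cost 205 + fixed 62 = 267.
All other subsets cost ≥ 259. Minimum total cost: 250.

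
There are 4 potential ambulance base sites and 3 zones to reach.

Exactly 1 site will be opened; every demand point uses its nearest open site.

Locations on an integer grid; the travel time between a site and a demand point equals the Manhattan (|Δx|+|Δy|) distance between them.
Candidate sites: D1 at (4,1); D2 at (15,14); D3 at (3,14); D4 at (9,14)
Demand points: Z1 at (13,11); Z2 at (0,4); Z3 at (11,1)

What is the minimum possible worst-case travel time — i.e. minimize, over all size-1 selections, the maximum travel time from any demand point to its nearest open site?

19

Open {D1}.
  Farthest demand point is Z1 at travel time 19 (to D1); all others are ≤ 19.
With {D4} the worst case is 19.
With {D3} the worst case is 21.
No size-1 selection achieves below 19.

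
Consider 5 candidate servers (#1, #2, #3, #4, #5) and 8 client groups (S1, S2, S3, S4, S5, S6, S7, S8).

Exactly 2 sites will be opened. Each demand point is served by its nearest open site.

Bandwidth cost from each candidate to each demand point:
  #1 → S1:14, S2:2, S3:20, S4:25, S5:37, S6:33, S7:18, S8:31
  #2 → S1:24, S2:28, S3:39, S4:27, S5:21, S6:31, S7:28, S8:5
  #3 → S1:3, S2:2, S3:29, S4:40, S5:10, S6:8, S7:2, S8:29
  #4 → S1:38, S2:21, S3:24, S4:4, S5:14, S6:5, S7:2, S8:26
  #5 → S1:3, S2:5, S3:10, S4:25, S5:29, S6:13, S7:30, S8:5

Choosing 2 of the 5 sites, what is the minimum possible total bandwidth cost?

48

Open {#4, #5}.
  S1→#5 3, S2→#5 5, S3→#5 10, S4→#4 4, S5→#4 14, S6→#4 5, S7→#4 2, S8→#5 5  ⇒ total 48.
Compare {#3, #5}: total 65.
Compare {#3, #4}: total 76.
No size-2 selection does better; minimum is 48.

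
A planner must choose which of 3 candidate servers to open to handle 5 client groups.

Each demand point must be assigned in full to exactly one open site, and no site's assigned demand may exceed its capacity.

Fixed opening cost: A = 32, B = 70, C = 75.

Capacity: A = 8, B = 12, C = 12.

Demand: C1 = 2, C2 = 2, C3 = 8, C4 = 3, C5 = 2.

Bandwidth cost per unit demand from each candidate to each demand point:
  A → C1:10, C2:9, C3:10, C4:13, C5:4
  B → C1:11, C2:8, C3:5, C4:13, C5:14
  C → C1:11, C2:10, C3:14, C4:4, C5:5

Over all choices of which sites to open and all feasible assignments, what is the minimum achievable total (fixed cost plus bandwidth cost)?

225

Open {A, B}; cheapest assignment that respects the capacities:
  A (cap 8, load 7): C1, C4, C5 — cost 2×10 + 3×13 + 2×4 = 67
  B (cap 12, load 10): C2, C3 — cost 2×8 + 8×5 = 56
  Shipping 123, fixed 102 → total 225.
  Any other capacity-feasible assignment to {A, B} ships for at least 123.
Compare {B, C}: its best feasible assignment gives total 245.
Compare {A, C}: its best feasible assignment gives total 251.
Every other set of open sites that can feasibly serve all demand totals ≥ 245 even under its best assignment. Minimum: 225.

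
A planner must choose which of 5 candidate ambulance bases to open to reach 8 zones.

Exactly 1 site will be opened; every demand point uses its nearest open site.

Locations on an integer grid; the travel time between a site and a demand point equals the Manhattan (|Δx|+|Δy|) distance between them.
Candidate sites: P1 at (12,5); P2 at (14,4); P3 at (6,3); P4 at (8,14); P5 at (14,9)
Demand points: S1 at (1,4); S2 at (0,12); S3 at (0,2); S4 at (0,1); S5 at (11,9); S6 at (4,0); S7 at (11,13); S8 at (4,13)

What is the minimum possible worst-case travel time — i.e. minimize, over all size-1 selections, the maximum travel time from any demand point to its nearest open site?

15

Open {P3}.
  Farthest demand point is S2 at travel time 15 (to P3); all others are ≤ 15.
With {P1} the worst case is 19.
With {P4} the worst case is 21.
No size-1 selection achieves below 15.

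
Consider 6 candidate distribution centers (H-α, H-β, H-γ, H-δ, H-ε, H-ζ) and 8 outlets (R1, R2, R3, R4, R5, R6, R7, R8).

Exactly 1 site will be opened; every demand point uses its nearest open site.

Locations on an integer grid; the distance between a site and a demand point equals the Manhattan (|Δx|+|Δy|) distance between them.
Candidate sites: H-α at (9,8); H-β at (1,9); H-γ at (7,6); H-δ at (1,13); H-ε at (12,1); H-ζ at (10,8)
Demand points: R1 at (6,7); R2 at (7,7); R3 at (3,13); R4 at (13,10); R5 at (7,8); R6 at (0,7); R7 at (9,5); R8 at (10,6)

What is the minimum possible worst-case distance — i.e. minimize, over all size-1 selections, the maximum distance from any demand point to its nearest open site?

Open {H-α}.
  Farthest demand point is R3 at distance 11 (to H-α); all others are ≤ 11.
With {H-γ} the worst case is 11.
With {H-ζ} the worst case is 12.
No size-1 selection achieves below 11.

11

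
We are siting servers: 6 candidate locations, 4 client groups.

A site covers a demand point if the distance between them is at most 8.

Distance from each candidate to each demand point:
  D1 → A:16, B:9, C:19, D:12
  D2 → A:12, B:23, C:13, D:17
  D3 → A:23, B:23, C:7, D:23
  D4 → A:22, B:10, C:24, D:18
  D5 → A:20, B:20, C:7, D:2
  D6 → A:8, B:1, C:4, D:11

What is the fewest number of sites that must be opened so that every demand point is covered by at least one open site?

Coverage sets (demand points within 8 of each site):
  D1: {}
  D2: {}
  D3: {C}
  D4: {}
  D5: {C, D}
  D6: {A, B, C}
No single site covers all 4 demand points.
But {D5, D6} covers everything, so the minimum is 2.

2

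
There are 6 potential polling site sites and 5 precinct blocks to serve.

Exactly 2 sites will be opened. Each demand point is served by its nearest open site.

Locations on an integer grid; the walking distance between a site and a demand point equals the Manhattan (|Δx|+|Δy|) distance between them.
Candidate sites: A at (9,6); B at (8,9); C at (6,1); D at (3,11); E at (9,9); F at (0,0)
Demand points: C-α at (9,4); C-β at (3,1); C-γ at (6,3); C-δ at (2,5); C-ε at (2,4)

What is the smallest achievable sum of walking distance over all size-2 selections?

22

Open {A, C}.
  C-α→A 2, C-β→C 3, C-γ→C 2, C-δ→A 8, C-ε→C 7  ⇒ total 22.
Compare {C, F}: total 24.
Compare {A, F}: total 25.
No size-2 selection does better; minimum is 22.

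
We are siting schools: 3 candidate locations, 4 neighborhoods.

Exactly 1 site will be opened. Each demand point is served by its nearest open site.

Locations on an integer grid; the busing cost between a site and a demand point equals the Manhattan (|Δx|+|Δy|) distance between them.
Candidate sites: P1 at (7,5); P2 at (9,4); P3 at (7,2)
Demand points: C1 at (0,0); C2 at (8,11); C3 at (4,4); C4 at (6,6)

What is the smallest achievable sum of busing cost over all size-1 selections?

25

Open {P1}.
  C1→P1 12, C2→P1 7, C3→P1 4, C4→P1 2  ⇒ total 25.
Compare {P3}: total 29.
Compare {P2}: total 31.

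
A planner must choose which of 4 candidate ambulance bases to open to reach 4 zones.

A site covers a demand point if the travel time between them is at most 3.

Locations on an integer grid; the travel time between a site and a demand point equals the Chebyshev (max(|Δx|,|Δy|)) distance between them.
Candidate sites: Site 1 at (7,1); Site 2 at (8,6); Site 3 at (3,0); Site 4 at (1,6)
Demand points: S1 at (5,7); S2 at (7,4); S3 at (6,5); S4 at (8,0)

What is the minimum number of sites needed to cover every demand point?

Coverage sets (demand points within 3 of each site):
  Site 1: {S2, S4}
  Site 2: {S1, S2, S3}
  Site 3: {}
  Site 4: {}
No single site covers all 4 demand points.
But {Site 1, Site 2} covers everything, so the minimum is 2.

2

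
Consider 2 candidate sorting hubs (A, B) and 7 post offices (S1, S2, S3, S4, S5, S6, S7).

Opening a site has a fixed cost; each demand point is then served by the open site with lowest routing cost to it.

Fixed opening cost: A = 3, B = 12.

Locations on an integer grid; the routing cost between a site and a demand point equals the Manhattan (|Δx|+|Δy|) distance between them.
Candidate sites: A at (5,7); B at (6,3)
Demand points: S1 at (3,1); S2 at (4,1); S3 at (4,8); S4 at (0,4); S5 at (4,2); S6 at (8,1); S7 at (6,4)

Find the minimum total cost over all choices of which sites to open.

Open {A, B}: assign each demand point to its cheapest open site.
  S1→B 5, S2→B 4, S3→A 2, S4→B 7, S5→B 3, S6→B 4, S7→B 1
  routing cost 26, fixed 15 → total 41.
Compare {B}: routing cost 31 + fixed 12 = 43.
Compare {A}: routing cost 44 + fixed 3 = 47.

41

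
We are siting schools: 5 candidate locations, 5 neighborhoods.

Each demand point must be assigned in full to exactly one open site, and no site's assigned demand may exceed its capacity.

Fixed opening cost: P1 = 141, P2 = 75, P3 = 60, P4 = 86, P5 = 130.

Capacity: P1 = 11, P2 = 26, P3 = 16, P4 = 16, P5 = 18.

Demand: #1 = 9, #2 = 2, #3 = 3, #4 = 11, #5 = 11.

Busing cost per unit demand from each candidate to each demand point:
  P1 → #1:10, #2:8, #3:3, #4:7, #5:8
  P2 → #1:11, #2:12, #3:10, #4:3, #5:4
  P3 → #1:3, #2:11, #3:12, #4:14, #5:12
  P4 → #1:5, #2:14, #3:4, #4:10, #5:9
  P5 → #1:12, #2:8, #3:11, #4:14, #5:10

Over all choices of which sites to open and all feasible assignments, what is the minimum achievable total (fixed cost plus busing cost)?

Open {P2, P3}; cheapest assignment that respects the capacities:
  P2 (cap 26, load 25): #3, #4, #5 — cost 3×10 + 11×3 + 11×4 = 107
  P3 (cap 16, load 11): #1, #2 — cost 9×3 + 2×11 = 49
  Shipping 156, fixed 135 → total 291.
  Any other capacity-feasible assignment to {P2, P3} ships for at least 156.
Compare {P2, P4}: its best feasible assignment gives total 319.
Compare {P2, P3, P4}: its best feasible assignment gives total 359.
Every other set of open sites that can feasibly serve all demand totals ≥ 319 even under its best assignment. Minimum: 291.

291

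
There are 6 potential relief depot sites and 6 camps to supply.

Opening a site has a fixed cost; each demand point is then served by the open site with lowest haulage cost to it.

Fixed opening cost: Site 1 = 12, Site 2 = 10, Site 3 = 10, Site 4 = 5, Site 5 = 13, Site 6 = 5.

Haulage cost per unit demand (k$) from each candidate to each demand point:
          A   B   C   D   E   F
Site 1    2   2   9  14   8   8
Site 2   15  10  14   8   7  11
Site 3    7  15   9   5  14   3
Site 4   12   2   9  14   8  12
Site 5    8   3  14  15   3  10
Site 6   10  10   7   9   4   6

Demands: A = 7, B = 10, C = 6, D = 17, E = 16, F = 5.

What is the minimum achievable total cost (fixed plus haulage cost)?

264

Open {Site 1, Site 3, Site 5, Site 6}: assign each demand point to its cheapest open site.
  A→Site 1 7×2=14, B→Site 1 10×2=20, C→Site 6 6×7=42, D→Site 3 17×5=85, E→Site 5 16×3=48, F→Site 3 5×3=15
  haulage cost 224, fixed 40 → total 264.
Compare {Site 1, Site 3, Site 6}: haulage cost 240 + fixed 27 = 267.
Compare {Site 1, Site 3, Site 4, Site 5, Site 6}: haulage cost 224 + fixed 45 = 269.
Compare {Site 1, Site 3, Site 5}: haulage cost 236 + fixed 35 = 271.
All other subsets cost ≥ 267. Minimum total cost: 264.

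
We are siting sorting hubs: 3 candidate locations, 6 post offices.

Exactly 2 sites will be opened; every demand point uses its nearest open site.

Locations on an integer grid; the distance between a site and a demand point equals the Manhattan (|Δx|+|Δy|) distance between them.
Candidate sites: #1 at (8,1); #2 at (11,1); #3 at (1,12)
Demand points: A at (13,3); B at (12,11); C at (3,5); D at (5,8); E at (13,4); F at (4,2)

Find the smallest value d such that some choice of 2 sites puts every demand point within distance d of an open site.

11

Open {#1, #2}.
  Farthest demand point is B at distance 11 (to #2); all others are ≤ 11.
With {#2, #3} the worst case is 11.
With {#1, #3} the worst case is 12.
No size-2 selection achieves below 11.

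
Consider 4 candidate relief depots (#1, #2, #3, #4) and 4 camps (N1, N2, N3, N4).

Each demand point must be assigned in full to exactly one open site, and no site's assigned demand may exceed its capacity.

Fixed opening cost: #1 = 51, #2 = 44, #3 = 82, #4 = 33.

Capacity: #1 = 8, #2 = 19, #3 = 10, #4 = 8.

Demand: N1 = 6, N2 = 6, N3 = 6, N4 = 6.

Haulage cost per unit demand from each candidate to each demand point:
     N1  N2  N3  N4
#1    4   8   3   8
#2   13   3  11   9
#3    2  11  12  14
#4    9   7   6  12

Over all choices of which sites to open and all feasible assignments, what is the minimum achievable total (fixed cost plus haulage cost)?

Open {#1, #2}; cheapest assignment that respects the capacities:
  #1 (cap 8, load 6): N1 — cost 6×4 = 24
  #2 (cap 19, load 18): N2, N3, N4 — cost 6×3 + 6×11 + 6×9 = 138
  Shipping 162, fixed 95 → total 257.
  Any other capacity-feasible assignment to {#1, #2} ships for at least 162.
Compare {#1, #2, #4}: its best feasible assignment gives total 260.
Compare {#2, #4}: its best feasible assignment gives total 263.
Every other set of open sites that can feasibly serve all demand totals ≥ 260 even under its best assignment. Minimum: 257.

257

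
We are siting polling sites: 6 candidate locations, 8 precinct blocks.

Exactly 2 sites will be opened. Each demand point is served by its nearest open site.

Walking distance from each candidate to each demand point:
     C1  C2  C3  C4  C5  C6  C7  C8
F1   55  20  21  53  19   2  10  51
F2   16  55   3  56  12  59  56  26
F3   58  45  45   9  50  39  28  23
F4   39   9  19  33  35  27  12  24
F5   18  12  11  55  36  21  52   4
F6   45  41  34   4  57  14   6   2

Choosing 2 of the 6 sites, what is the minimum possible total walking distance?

Open {F2, F6}.
  C1→F2 16, C2→F6 41, C3→F2 3, C4→F6 4, C5→F2 12, C6→F6 14, C7→F6 6, C8→F6 2  ⇒ total 98.
Compare {F5, F6}: total 103.
Compare {F1, F6}: total 119.
No size-2 selection does better; minimum is 98.

98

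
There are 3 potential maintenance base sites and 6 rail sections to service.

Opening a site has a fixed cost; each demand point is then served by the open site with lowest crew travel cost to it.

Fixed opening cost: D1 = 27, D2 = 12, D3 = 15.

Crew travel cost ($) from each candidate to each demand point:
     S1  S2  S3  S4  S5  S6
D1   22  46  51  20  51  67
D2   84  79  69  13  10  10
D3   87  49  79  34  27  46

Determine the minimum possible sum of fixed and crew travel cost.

Open {D1, D2}: assign each demand point to its cheapest open site.
  S1→D1 22, S2→D1 46, S3→D1 51, S4→D2 13, S5→D2 10, S6→D2 10
  crew travel cost 152, fixed 39 → total 191.
Compare {D1, D2, D3}: crew travel cost 152 + fixed 54 = 206.
Compare {D1, D3}: crew travel cost 212 + fixed 42 = 254.
Compare {D2, D3}: crew travel cost 235 + fixed 27 = 262.
All other subsets cost ≥ 206. Minimum total cost: 191.

191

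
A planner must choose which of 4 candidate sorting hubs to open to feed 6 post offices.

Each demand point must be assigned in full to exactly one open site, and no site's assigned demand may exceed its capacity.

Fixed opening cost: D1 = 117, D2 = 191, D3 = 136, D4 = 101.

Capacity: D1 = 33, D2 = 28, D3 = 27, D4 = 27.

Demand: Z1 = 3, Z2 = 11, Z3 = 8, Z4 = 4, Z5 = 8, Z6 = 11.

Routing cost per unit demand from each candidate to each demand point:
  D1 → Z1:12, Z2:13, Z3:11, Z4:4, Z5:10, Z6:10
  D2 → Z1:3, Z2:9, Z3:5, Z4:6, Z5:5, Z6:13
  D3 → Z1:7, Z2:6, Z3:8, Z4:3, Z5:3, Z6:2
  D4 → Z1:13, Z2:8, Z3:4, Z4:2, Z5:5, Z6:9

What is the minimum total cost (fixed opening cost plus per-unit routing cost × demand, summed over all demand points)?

426

Open {D3, D4}; cheapest assignment that respects the capacities:
  D3 (cap 27, load 25): Z1, Z2, Z6 — cost 3×7 + 11×6 + 11×2 = 109
  D4 (cap 27, load 20): Z3, Z4, Z5 — cost 8×4 + 4×2 + 8×5 = 80
  Shipping 189, fixed 237 → total 426.
  Any other capacity-feasible assignment to {D3, D4} ships for at least 189.
Compare {D2, D3}: its best feasible assignment gives total 516.
Compare {D1, D4}: its best feasible assignment gives total 540.
Every other set of open sites that can feasibly serve all demand totals ≥ 516 even under its best assignment. Minimum: 426.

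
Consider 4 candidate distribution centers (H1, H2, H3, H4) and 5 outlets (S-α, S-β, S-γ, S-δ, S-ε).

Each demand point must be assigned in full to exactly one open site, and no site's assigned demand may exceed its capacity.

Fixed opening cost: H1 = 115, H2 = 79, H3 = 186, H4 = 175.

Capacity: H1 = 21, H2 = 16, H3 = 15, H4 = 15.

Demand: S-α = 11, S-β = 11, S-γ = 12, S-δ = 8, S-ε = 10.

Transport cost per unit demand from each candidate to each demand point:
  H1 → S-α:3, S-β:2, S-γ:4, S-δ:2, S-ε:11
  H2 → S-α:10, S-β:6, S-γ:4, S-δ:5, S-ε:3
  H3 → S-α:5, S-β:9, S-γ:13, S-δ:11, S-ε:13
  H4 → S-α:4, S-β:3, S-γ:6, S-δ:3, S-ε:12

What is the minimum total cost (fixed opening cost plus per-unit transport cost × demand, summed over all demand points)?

737

Open {H1, H2, H3, H4}; cheapest assignment that respects the capacities:
  H1 (cap 21, load 20): S-γ, S-δ — cost 12×4 + 8×2 = 64
  H2 (cap 16, load 10): S-ε — cost 10×3 = 30
  H3 (cap 15, load 11): S-α — cost 11×5 = 55
  H4 (cap 15, load 11): S-β — cost 11×3 = 33
  Shipping 182, fixed 555 → total 737.
  Any other capacity-feasible assignment to {H1, H2, H3, H4} ships for at least 182.
Total demand is 52; every other set of sites either has combined capacity below 52 or cannot fit the demands without splitting one across sites, so {H1, H2, H3, H4} is the only feasible choice of open sites. Minimum: 737.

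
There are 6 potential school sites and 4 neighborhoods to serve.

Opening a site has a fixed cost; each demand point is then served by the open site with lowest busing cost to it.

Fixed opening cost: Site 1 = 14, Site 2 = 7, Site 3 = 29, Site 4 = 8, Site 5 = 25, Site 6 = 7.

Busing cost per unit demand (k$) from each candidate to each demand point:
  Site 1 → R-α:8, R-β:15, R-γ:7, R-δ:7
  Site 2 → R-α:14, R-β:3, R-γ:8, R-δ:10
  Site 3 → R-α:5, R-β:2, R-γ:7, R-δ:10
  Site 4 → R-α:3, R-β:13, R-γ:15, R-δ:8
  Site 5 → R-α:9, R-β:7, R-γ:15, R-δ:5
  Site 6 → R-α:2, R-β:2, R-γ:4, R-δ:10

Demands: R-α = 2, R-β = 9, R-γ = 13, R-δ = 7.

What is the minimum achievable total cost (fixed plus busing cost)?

141

Open {Site 5, Site 6}: assign each demand point to its cheapest open site.
  R-α→Site 6 2×2=4, R-β→Site 6 9×2=18, R-γ→Site 6 13×4=52, R-δ→Site 5 7×5=35
  busing cost 109, fixed 32 → total 141.
Compare {Site 1, Site 6}: busing cost 123 + fixed 21 = 144.
Compare {Site 4, Site 6}: busing cost 130 + fixed 15 = 145.
Compare {Site 2, Site 5, Site 6}: busing cost 109 + fixed 39 = 148.
All other subsets cost ≥ 144. Minimum total cost: 141.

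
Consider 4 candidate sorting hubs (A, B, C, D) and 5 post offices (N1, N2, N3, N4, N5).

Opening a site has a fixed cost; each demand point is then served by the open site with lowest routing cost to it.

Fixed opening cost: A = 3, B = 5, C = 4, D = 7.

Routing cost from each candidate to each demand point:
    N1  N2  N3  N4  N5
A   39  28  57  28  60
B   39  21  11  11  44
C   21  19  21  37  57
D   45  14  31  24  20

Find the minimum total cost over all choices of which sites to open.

Open {B, C, D}: assign each demand point to its cheapest open site.
  N1→C 21, N2→D 14, N3→B 11, N4→B 11, N5→D 20
  routing cost 77, fixed 16 → total 93.
Compare {A, B, C, D}: routing cost 77 + fixed 19 = 96.
Compare {B, D}: routing cost 95 + fixed 12 = 107.
Compare {A, B, D}: routing cost 95 + fixed 15 = 110.
All other subsets cost ≥ 96. Minimum total cost: 93.

93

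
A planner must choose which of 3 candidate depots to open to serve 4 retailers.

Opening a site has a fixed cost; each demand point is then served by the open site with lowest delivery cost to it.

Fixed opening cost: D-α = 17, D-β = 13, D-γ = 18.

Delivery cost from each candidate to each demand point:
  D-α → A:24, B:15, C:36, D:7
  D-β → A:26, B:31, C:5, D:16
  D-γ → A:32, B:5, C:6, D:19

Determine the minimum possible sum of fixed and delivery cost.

Open {D-α, D-γ}: assign each demand point to its cheapest open site.
  A→D-α 24, B→D-γ 5, C→D-γ 6, D→D-α 7
  delivery cost 42, fixed 35 → total 77.
Compare {D-γ}: delivery cost 62 + fixed 18 = 80.
Compare {D-α, D-β}: delivery cost 51 + fixed 30 = 81.
Compare {D-β, D-γ}: delivery cost 52 + fixed 31 = 83.
All other subsets cost ≥ 80. Minimum total cost: 77.

77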